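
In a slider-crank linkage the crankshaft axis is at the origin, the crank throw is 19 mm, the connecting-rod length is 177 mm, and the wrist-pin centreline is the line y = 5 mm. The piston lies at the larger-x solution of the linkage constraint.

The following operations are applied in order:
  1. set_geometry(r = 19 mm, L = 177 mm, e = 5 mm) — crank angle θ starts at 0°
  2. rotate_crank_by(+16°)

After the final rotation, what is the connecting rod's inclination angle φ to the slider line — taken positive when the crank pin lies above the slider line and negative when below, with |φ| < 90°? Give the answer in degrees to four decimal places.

set_geometry: r = 19 mm, L = 177 mm, e = 5 mm; θ ← 0°
rotate_crank_by(+16°): θ ← 0° +16° = 16°
crank pin P = (r cos θ, r sin θ) = (18.263972, 5.237110)
h = r sin θ − e = 5.237110 − 5 = 0.237110
sin φ = h / L = 0.237110 / 177 = 0.00133960
φ = arcsin(0.00133960) = 0.076754°

0.0768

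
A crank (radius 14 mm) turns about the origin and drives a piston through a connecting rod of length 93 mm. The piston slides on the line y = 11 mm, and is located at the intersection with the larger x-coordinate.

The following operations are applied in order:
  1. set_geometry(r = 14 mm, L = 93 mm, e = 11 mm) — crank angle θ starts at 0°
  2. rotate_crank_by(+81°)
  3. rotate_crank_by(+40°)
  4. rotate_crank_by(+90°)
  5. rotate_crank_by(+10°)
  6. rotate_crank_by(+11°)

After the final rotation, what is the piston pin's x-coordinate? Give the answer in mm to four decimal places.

set_geometry: r = 14 mm, L = 93 mm, e = 11 mm; θ ← 0°
rotate_crank_by(+81°): θ ← 0° +81° = 81°
rotate_crank_by(+40°): θ ← 81° +40° = 121°
rotate_crank_by(+90°): θ ← 121° +90° = 211°
rotate_crank_by(+10°): θ ← 211° +10° = 221°
rotate_crank_by(+11°): θ ← 221° +11° = 232°
crank pin P = (r cos θ, r sin θ) = (-8.619261, -11.032151)
h = r sin θ − e = -11.032151 − 11 = -22.032151
x = r cos θ + √(L² − h²) = -8.619261 + √(8649.0 − 485.4157) = -8.619261 + 90.352556 = 81.733295

81.7333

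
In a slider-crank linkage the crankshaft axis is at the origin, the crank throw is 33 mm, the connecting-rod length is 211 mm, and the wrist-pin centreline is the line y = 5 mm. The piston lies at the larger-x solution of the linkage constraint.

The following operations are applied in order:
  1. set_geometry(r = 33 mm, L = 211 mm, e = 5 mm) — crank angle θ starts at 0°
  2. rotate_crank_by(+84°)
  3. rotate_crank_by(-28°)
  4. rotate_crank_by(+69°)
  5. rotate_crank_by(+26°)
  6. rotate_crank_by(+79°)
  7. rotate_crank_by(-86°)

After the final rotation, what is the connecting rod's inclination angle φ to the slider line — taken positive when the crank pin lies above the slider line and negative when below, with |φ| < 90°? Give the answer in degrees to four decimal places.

3.9124

set_geometry: r = 33 mm, L = 211 mm, e = 5 mm; θ ← 0°
rotate_crank_by(+84°): θ ← 0° +84° = 84°
rotate_crank_by(-28°): θ ← 84° -28° = 56°
rotate_crank_by(+69°): θ ← 56° +69° = 125°
rotate_crank_by(+26°): θ ← 125° +26° = 151°
rotate_crank_by(+79°): θ ← 151° +79° = 230°
rotate_crank_by(-86°): θ ← 230° -86° = 144°
crank pin P = (r cos θ, r sin θ) = (-26.697561, 19.396913)
h = r sin θ − e = 19.396913 − 5 = 14.396913
sin φ = h / L = 14.396913 / 211 = 0.06823182
φ = arcsin(0.06823182) = 3.912435°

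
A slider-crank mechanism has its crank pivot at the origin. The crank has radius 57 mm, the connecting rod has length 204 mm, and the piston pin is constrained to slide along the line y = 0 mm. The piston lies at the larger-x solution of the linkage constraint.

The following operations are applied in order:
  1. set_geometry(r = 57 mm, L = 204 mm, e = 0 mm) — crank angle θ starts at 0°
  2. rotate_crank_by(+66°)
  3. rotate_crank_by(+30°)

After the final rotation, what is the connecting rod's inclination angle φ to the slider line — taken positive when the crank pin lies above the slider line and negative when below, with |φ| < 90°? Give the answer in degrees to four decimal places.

16.1338

set_geometry: r = 57 mm, L = 204 mm, e = 0 mm; θ ← 0°
rotate_crank_by(+66°): θ ← 0° +66° = 66°
rotate_crank_by(+30°): θ ← 66° +30° = 96°
crank pin P = (r cos θ, r sin θ) = (-5.958122, 56.687748)
h = r sin θ − e = 56.687748 − 0 = 56.687748
sin φ = h / L = 56.687748 / 204 = 0.27788112
φ = arcsin(0.27788112) = 16.133784°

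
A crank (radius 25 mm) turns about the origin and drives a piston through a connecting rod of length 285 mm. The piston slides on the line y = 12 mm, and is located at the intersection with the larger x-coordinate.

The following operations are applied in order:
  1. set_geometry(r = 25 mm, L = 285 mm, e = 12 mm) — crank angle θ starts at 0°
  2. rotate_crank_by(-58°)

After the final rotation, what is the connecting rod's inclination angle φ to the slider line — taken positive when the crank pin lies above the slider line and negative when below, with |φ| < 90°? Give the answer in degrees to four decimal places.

set_geometry: r = 25 mm, L = 285 mm, e = 12 mm; θ ← 0°
rotate_crank_by(-58°): θ ← 0° -58° = -58°
crank pin P = (r cos θ, r sin θ) = (13.247982, -21.201202)
h = r sin θ − e = -21.201202 − 12 = -33.201202
sin φ = h / L = -33.201202 / 285 = -0.11649545
φ = arcsin(-0.11649545) = -6.689888°

-6.6899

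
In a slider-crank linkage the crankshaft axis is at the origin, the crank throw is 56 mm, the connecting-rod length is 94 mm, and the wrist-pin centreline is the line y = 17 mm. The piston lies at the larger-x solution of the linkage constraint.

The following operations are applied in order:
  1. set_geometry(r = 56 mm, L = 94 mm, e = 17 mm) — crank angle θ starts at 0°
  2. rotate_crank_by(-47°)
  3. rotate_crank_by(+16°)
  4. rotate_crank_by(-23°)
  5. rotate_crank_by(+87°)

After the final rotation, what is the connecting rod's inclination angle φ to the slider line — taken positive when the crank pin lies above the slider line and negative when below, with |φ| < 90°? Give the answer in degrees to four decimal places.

8.2571

set_geometry: r = 56 mm, L = 94 mm, e = 17 mm; θ ← 0°
rotate_crank_by(-47°): θ ← 0° -47° = -47°
rotate_crank_by(+16°): θ ← -47° +16° = -31°
rotate_crank_by(-23°): θ ← -31° -23° = -54°
rotate_crank_by(+87°): θ ← -54° +87° = 33°
crank pin P = (r cos θ, r sin θ) = (46.965552, 30.499786)
h = r sin θ − e = 30.499786 − 17 = 13.499786
sin φ = h / L = 13.499786 / 94 = 0.14361474
φ = arcsin(0.14361474) = 8.257070°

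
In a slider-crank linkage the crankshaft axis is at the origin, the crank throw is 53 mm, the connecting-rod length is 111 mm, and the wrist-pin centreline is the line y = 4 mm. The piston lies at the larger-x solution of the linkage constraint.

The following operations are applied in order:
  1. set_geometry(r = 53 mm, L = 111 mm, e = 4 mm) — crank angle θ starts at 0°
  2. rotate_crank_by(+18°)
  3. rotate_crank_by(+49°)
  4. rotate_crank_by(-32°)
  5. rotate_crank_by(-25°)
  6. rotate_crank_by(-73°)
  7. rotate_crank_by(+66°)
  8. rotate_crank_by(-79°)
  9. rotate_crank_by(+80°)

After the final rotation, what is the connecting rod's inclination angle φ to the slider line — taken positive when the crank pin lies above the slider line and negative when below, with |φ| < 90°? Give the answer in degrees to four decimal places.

set_geometry: r = 53 mm, L = 111 mm, e = 4 mm; θ ← 0°
rotate_crank_by(+18°): θ ← 0° +18° = 18°
rotate_crank_by(+49°): θ ← 18° +49° = 67°
rotate_crank_by(-32°): θ ← 67° -32° = 35°
rotate_crank_by(-25°): θ ← 35° -25° = 10°
rotate_crank_by(-73°): θ ← 10° -73° = -63°
rotate_crank_by(+66°): θ ← -63° +66° = 3°
rotate_crank_by(-79°): θ ← 3° -79° = -76°
rotate_crank_by(+80°): θ ← -76° +80° = 4°
crank pin P = (r cos θ, r sin θ) = (52.870895, 3.697093)
h = r sin θ − e = 3.697093 − 4 = -0.302907
sin φ = h / L = -0.302907 / 111 = -0.00272889
φ = arcsin(-0.00272889) = -0.156354°

-0.1564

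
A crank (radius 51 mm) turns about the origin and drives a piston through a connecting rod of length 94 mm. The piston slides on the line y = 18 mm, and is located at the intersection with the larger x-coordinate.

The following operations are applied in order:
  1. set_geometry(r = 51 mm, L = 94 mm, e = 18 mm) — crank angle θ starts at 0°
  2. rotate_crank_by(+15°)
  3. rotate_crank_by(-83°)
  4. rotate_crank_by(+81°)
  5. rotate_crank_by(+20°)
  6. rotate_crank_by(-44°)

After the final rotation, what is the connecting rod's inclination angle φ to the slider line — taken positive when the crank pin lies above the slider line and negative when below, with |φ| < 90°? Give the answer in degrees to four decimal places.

set_geometry: r = 51 mm, L = 94 mm, e = 18 mm; θ ← 0°
rotate_crank_by(+15°): θ ← 0° +15° = 15°
rotate_crank_by(-83°): θ ← 15° -83° = -68°
rotate_crank_by(+81°): θ ← -68° +81° = 13°
rotate_crank_by(+20°): θ ← 13° +20° = 33°
rotate_crank_by(-44°): θ ← 33° -44° = -11°
crank pin P = (r cos θ, r sin θ) = (50.062986, -9.731259)
h = r sin θ − e = -9.731259 − 18 = -27.731259
sin φ = h / L = -27.731259 / 94 = -0.29501339
φ = arcsin(-0.29501339) = -17.158340°

-17.1583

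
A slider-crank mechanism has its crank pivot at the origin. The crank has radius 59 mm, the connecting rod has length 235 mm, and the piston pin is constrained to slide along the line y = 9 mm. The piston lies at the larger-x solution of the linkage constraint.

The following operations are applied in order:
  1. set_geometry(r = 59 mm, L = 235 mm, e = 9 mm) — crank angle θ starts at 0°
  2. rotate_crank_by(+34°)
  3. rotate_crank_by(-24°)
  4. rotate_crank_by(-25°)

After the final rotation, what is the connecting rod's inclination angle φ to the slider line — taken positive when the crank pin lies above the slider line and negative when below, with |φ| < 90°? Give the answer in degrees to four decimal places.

-5.9280

set_geometry: r = 59 mm, L = 235 mm, e = 9 mm; θ ← 0°
rotate_crank_by(+34°): θ ← 0° +34° = 34°
rotate_crank_by(-24°): θ ← 34° -24° = 10°
rotate_crank_by(-25°): θ ← 10° -25° = -15°
crank pin P = (r cos θ, r sin θ) = (56.989624, -15.270324)
h = r sin θ − e = -15.270324 − 9 = -24.270324
sin φ = h / L = -24.270324 / 235 = -0.10327797
φ = arcsin(-0.10327797) = -5.927962°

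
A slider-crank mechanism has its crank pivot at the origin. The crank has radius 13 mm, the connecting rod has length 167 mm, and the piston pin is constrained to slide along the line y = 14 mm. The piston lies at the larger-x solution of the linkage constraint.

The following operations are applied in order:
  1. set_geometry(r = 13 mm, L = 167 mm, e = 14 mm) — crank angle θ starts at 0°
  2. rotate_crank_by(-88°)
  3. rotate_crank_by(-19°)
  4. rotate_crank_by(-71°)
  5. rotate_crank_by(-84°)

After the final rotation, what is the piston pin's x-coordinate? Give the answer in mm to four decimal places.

165.1870

set_geometry: r = 13 mm, L = 167 mm, e = 14 mm; θ ← 0°
rotate_crank_by(-88°): θ ← 0° -88° = -88°
rotate_crank_by(-19°): θ ← -88° -19° = -107°
rotate_crank_by(-71°): θ ← -107° -71° = -178°
rotate_crank_by(-84°): θ ← -178° -84° = -262°
crank pin P = (r cos θ, r sin θ) = (-1.809250, 12.873485)
h = r sin θ − e = 12.873485 − 14 = -1.126515
x = r cos θ + √(L² − h²) = -1.809250 + √(27889.0 − 1.2690) = -1.809250 + 166.996200 = 165.186950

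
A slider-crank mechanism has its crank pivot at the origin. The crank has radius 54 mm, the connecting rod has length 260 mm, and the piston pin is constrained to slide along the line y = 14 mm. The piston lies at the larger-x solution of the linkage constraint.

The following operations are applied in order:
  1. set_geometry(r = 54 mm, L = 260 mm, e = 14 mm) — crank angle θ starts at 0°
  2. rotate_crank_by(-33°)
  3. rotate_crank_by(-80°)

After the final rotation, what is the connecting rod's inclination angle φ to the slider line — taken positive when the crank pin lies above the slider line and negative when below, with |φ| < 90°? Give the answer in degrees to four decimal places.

set_geometry: r = 54 mm, L = 260 mm, e = 14 mm; θ ← 0°
rotate_crank_by(-33°): θ ← 0° -33° = -33°
rotate_crank_by(-80°): θ ← -33° -80° = -113°
crank pin P = (r cos θ, r sin θ) = (-21.099481, -49.707262)
h = r sin θ − e = -49.707262 − 14 = -63.707262
sin φ = h / L = -63.707262 / 260 = -0.24502793
φ = arcsin(-0.24502793) = -14.183484°

-14.1835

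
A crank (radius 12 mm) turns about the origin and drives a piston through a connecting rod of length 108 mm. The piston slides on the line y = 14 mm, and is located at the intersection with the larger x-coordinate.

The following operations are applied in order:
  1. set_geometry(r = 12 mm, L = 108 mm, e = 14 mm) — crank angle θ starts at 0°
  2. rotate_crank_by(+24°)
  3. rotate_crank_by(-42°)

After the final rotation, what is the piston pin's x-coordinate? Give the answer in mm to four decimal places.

set_geometry: r = 12 mm, L = 108 mm, e = 14 mm; θ ← 0°
rotate_crank_by(+24°): θ ← 0° +24° = 24°
rotate_crank_by(-42°): θ ← 24° -42° = -18°
crank pin P = (r cos θ, r sin θ) = (11.412678, -3.708204)
h = r sin θ − e = -3.708204 − 14 = -17.708204
x = r cos θ + √(L² − h²) = 11.412678 + √(11664.0 − 313.5805) = 11.412678 + 106.538348 = 117.951026

117.9510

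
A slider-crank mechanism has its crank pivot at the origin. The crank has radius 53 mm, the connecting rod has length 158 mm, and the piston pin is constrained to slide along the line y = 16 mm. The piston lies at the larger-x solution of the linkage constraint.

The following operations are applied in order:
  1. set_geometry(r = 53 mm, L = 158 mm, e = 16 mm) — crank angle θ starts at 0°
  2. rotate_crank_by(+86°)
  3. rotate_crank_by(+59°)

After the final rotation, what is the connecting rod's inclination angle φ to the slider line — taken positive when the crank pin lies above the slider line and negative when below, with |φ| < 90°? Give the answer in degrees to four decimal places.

set_geometry: r = 53 mm, L = 158 mm, e = 16 mm; θ ← 0°
rotate_crank_by(+86°): θ ← 0° +86° = 86°
rotate_crank_by(+59°): θ ← 86° +59° = 145°
crank pin P = (r cos θ, r sin θ) = (-43.415058, 30.399551)
h = r sin θ − e = 30.399551 − 16 = 14.399551
sin φ = h / L = 14.399551 / 158 = 0.09113640
φ = arcsin(0.09113640) = 5.228987°

5.2290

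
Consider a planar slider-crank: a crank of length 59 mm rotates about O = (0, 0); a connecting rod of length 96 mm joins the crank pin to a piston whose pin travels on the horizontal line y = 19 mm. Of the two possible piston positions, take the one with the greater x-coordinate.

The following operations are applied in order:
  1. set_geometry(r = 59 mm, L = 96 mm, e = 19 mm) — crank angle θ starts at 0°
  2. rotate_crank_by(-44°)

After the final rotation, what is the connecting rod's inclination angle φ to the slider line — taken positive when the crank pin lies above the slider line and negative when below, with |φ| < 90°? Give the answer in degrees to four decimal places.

set_geometry: r = 59 mm, L = 96 mm, e = 19 mm; θ ← 0°
rotate_crank_by(-44°): θ ← 0° -44° = -44°
crank pin P = (r cos θ, r sin θ) = (42.441048, -40.984844)
h = r sin θ − e = -40.984844 − 19 = -59.984844
sin φ = h / L = -59.984844 / 96 = -0.62484212
φ = arcsin(-0.62484212) = -38.670601°

-38.6706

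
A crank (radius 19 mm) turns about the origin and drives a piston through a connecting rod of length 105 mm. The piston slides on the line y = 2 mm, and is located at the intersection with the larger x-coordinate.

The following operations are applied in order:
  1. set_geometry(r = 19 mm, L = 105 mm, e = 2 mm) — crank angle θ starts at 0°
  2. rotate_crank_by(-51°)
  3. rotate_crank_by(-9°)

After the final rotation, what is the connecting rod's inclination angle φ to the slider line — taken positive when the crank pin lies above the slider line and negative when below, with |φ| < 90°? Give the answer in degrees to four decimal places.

-10.1227

set_geometry: r = 19 mm, L = 105 mm, e = 2 mm; θ ← 0°
rotate_crank_by(-51°): θ ← 0° -51° = -51°
rotate_crank_by(-9°): θ ← -51° -9° = -60°
crank pin P = (r cos θ, r sin θ) = (9.500000, -16.454483)
h = r sin θ − e = -16.454483 − 2 = -18.454483
sin φ = h / L = -18.454483 / 105 = -0.17575698
φ = arcsin(-0.17575698) = -10.122713°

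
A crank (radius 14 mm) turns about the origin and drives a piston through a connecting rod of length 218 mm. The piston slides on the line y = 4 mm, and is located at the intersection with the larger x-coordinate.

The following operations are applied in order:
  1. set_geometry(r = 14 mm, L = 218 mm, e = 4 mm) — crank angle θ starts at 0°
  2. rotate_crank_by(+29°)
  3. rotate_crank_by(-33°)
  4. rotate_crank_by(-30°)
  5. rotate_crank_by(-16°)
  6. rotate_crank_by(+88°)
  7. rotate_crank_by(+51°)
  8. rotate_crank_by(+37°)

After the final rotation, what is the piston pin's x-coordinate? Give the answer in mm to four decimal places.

209.6479

set_geometry: r = 14 mm, L = 218 mm, e = 4 mm; θ ← 0°
rotate_crank_by(+29°): θ ← 0° +29° = 29°
rotate_crank_by(-33°): θ ← 29° -33° = -4°
rotate_crank_by(-30°): θ ← -4° -30° = -34°
rotate_crank_by(-16°): θ ← -34° -16° = -50°
rotate_crank_by(+88°): θ ← -50° +88° = 38°
rotate_crank_by(+51°): θ ← 38° +51° = 89°
rotate_crank_by(+37°): θ ← 89° +37° = 126°
crank pin P = (r cos θ, r sin θ) = (-8.228994, 11.326238)
h = r sin θ − e = 11.326238 − 4 = 7.326238
x = r cos θ + √(L² − h²) = -8.228994 + √(47524.0 − 53.6738) = -8.228994 + 217.876860 = 209.647867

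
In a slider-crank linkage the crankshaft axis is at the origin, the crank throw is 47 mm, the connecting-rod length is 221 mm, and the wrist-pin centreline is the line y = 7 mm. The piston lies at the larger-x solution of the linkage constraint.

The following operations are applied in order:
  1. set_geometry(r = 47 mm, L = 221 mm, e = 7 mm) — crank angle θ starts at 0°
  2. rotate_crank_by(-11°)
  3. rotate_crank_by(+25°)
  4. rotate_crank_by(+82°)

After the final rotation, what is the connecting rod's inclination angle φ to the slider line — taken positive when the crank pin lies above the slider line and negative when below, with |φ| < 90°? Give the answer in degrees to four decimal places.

set_geometry: r = 47 mm, L = 221 mm, e = 7 mm; θ ← 0°
rotate_crank_by(-11°): θ ← 0° -11° = -11°
rotate_crank_by(+25°): θ ← -11° +25° = 14°
rotate_crank_by(+82°): θ ← 14° +82° = 96°
crank pin P = (r cos θ, r sin θ) = (-4.912838, 46.742529)
h = r sin θ − e = 46.742529 − 7 = 39.742529
sin φ = h / L = 39.742529 / 221 = 0.17983045
φ = arcsin(0.17983045) = 10.359884°

10.3599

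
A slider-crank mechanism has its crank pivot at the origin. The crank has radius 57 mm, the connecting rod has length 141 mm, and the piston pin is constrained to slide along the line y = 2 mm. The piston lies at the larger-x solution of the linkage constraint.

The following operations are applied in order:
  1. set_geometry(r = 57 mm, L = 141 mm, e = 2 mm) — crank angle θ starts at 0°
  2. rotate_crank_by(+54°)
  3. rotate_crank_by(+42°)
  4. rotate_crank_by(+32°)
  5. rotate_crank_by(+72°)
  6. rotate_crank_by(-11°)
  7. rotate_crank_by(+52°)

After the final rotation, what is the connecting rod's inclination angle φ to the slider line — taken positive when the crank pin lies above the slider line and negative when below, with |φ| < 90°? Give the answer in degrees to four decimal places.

-21.5772

set_geometry: r = 57 mm, L = 141 mm, e = 2 mm; θ ← 0°
rotate_crank_by(+54°): θ ← 0° +54° = 54°
rotate_crank_by(+42°): θ ← 54° +42° = 96°
rotate_crank_by(+32°): θ ← 96° +32° = 128°
rotate_crank_by(+72°): θ ← 128° +72° = 200°
rotate_crank_by(-11°): θ ← 200° -11° = 189°
rotate_crank_by(+52°): θ ← 189° +52° = 241°
crank pin P = (r cos θ, r sin θ) = (-27.634148, -49.853323)
h = r sin θ − e = -49.853323 − 2 = -51.853323
sin φ = h / L = -51.853323 / 141 = -0.36775407
φ = arcsin(-0.36775407) = -21.577171°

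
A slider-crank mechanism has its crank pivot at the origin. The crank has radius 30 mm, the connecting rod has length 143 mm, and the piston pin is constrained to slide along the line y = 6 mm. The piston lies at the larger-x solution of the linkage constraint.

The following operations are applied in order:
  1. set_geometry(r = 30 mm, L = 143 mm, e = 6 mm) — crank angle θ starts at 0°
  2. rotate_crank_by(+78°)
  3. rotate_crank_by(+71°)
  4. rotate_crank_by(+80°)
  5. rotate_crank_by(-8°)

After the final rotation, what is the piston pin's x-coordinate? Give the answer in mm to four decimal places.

set_geometry: r = 30 mm, L = 143 mm, e = 6 mm; θ ← 0°
rotate_crank_by(+78°): θ ← 0° +78° = 78°
rotate_crank_by(+71°): θ ← 78° +71° = 149°
rotate_crank_by(+80°): θ ← 149° +80° = 229°
rotate_crank_by(-8°): θ ← 229° -8° = 221°
crank pin P = (r cos θ, r sin θ) = (-22.641287, -19.681771)
h = r sin θ − e = -19.681771 − 6 = -25.681771
x = r cos θ + √(L² − h²) = -22.641287 + √(20449.0 − 659.5534) = -22.641287 + 140.674968 = 118.033681

118.0337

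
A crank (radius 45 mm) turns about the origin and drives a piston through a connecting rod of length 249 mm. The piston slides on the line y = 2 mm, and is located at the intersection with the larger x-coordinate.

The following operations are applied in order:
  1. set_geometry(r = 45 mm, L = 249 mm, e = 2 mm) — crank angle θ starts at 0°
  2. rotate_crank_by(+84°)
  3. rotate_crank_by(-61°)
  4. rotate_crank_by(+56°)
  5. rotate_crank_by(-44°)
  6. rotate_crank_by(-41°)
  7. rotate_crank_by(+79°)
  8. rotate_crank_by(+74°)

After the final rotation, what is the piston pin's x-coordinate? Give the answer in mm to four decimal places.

210.2404

set_geometry: r = 45 mm, L = 249 mm, e = 2 mm; θ ← 0°
rotate_crank_by(+84°): θ ← 0° +84° = 84°
rotate_crank_by(-61°): θ ← 84° -61° = 23°
rotate_crank_by(+56°): θ ← 23° +56° = 79°
rotate_crank_by(-44°): θ ← 79° -44° = 35°
rotate_crank_by(-41°): θ ← 35° -41° = -6°
rotate_crank_by(+79°): θ ← -6° +79° = 73°
rotate_crank_by(+74°): θ ← 73° +74° = 147°
crank pin P = (r cos θ, r sin θ) = (-37.740176, 24.508757)
h = r sin θ − e = 24.508757 − 2 = 22.508757
x = r cos θ + √(L² − h²) = -37.740176 + √(62001.0 − 506.6441) = -37.740176 + 247.980555 = 210.240380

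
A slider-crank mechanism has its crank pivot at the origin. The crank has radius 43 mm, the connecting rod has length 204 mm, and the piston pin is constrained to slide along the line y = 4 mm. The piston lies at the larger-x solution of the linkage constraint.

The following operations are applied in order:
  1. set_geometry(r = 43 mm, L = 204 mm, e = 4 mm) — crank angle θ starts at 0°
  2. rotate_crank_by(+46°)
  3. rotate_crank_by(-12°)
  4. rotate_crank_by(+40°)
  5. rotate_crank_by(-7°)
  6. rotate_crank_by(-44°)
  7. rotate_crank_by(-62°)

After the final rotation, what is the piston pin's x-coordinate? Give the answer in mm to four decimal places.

set_geometry: r = 43 mm, L = 204 mm, e = 4 mm; θ ← 0°
rotate_crank_by(+46°): θ ← 0° +46° = 46°
rotate_crank_by(-12°): θ ← 46° -12° = 34°
rotate_crank_by(+40°): θ ← 34° +40° = 74°
rotate_crank_by(-7°): θ ← 74° -7° = 67°
rotate_crank_by(-44°): θ ← 67° -44° = 23°
rotate_crank_by(-62°): θ ← 23° -62° = -39°
crank pin P = (r cos θ, r sin θ) = (33.417276, -27.060777)
h = r sin θ − e = -27.060777 − 4 = -31.060777
x = r cos θ + √(L² − h²) = 33.417276 + √(41616.0 − 964.7719) = 33.417276 + 201.621497 = 235.038774

235.0388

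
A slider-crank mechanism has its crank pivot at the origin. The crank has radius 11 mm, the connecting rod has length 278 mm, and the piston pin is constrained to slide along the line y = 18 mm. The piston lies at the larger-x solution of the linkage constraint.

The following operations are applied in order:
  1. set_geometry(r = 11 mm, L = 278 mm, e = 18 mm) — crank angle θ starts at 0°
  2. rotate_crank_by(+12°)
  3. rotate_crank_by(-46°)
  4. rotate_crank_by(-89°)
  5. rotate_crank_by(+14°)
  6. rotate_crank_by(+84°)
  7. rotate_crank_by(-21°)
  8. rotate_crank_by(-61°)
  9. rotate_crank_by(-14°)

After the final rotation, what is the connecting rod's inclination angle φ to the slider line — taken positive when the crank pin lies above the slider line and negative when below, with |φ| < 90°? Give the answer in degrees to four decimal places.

set_geometry: r = 11 mm, L = 278 mm, e = 18 mm; θ ← 0°
rotate_crank_by(+12°): θ ← 0° +12° = 12°
rotate_crank_by(-46°): θ ← 12° -46° = -34°
rotate_crank_by(-89°): θ ← -34° -89° = -123°
rotate_crank_by(+14°): θ ← -123° +14° = -109°
rotate_crank_by(+84°): θ ← -109° +84° = -25°
rotate_crank_by(-21°): θ ← -25° -21° = -46°
rotate_crank_by(-61°): θ ← -46° -61° = -107°
rotate_crank_by(-14°): θ ← -107° -14° = -121°
crank pin P = (r cos θ, r sin θ) = (-5.665419, -9.428840)
h = r sin θ − e = -9.428840 − 18 = -27.428840
sin φ = h / L = -27.428840 / 278 = -0.09866489
φ = arcsin(-0.09866489) = -5.662294°

-5.6623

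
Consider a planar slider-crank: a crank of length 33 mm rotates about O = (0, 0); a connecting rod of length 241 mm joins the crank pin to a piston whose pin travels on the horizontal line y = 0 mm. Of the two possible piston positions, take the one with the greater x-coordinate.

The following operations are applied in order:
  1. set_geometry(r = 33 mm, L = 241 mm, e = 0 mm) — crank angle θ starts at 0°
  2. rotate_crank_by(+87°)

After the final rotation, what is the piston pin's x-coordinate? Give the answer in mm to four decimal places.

set_geometry: r = 33 mm, L = 241 mm, e = 0 mm; θ ← 0°
rotate_crank_by(+87°): θ ← 0° +87° = 87°
crank pin P = (r cos θ, r sin θ) = (1.727087, 32.954775)
h = r sin θ − e = 32.954775 − 0 = 32.954775
x = r cos θ + √(L² − h²) = 1.727087 + √(58081.0 − 1086.0172) = 1.727087 + 238.736220 = 240.463307

240.4633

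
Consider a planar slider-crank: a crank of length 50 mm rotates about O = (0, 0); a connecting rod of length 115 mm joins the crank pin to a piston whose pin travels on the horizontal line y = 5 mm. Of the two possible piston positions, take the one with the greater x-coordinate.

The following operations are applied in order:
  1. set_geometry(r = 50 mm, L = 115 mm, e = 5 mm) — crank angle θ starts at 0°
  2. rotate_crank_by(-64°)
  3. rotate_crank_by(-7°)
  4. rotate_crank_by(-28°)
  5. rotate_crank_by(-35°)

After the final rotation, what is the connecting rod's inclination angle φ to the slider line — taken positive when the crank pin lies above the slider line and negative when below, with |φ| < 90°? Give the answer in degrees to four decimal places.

set_geometry: r = 50 mm, L = 115 mm, e = 5 mm; θ ← 0°
rotate_crank_by(-64°): θ ← 0° -64° = -64°
rotate_crank_by(-7°): θ ← -64° -7° = -71°
rotate_crank_by(-28°): θ ← -71° -28° = -99°
rotate_crank_by(-35°): θ ← -99° -35° = -134°
crank pin P = (r cos θ, r sin θ) = (-34.732919, -35.966990)
h = r sin θ − e = -35.966990 − 5 = -40.966990
sin φ = h / L = -40.966990 / 115 = -0.35623470
φ = arcsin(-0.35623470) = -20.869135°

-20.8691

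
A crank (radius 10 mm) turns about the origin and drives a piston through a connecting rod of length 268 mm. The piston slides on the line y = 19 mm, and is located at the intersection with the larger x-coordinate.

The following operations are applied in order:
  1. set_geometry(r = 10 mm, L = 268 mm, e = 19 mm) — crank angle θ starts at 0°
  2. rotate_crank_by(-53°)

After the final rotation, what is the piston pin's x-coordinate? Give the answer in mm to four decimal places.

set_geometry: r = 10 mm, L = 268 mm, e = 19 mm; θ ← 0°
rotate_crank_by(-53°): θ ← 0° -53° = -53°
crank pin P = (r cos θ, r sin θ) = (6.018150, -7.986355)
h = r sin θ − e = -7.986355 − 19 = -26.986355
x = r cos θ + √(L² − h²) = 6.018150 + √(71824.0 − 728.2634) = 6.018150 + 266.637838 = 272.655988

272.6560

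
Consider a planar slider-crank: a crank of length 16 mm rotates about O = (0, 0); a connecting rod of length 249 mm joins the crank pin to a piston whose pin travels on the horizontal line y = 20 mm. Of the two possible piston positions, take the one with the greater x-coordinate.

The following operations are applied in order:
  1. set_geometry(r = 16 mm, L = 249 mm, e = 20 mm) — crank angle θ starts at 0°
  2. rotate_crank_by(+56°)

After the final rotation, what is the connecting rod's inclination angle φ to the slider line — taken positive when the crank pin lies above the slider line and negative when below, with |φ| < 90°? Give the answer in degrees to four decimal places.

-1.5500

set_geometry: r = 16 mm, L = 249 mm, e = 20 mm; θ ← 0°
rotate_crank_by(+56°): θ ← 0° +56° = 56°
crank pin P = (r cos θ, r sin θ) = (8.947086, 13.264601)
h = r sin θ − e = 13.264601 − 20 = -6.735399
sin φ = h / L = -6.735399 / 249 = -0.02704979
φ = arcsin(-0.02704979) = -1.550028°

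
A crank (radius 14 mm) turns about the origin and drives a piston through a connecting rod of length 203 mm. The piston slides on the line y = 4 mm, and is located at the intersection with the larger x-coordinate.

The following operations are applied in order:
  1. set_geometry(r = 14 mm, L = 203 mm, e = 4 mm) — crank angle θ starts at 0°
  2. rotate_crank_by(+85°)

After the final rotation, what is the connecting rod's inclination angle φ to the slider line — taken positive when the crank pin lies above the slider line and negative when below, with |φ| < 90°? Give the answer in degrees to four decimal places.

2.8085

set_geometry: r = 14 mm, L = 203 mm, e = 4 mm; θ ← 0°
rotate_crank_by(+85°): θ ← 0° +85° = 85°
crank pin P = (r cos θ, r sin θ) = (1.220180, 13.946726)
h = r sin θ − e = 13.946726 − 4 = 9.946726
sin φ = h / L = 9.946726 / 203 = 0.04899865
φ = arcsin(0.04899865) = 2.808540°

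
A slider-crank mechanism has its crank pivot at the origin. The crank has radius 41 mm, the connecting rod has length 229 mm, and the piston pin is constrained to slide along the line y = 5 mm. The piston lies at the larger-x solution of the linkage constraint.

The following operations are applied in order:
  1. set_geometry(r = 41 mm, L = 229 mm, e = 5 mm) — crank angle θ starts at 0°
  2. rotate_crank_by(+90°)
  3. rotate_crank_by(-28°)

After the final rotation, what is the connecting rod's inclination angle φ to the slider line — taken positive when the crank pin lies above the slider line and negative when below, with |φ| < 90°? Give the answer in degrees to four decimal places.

7.8308

set_geometry: r = 41 mm, L = 229 mm, e = 5 mm; θ ← 0°
rotate_crank_by(+90°): θ ← 0° +90° = 90°
rotate_crank_by(-28°): θ ← 90° -28° = 62°
crank pin P = (r cos θ, r sin θ) = (19.248334, 36.200851)
h = r sin θ − e = 36.200851 − 5 = 31.200851
sin φ = h / L = 31.200851 / 229 = 0.13624826
φ = arcsin(0.13624826) = 7.830807°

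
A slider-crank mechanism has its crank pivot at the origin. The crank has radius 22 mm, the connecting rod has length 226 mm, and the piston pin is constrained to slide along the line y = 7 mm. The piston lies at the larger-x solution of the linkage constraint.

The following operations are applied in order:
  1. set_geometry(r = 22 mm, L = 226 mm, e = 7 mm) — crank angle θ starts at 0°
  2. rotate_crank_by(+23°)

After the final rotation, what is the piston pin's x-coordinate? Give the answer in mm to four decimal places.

set_geometry: r = 22 mm, L = 226 mm, e = 7 mm; θ ← 0°
rotate_crank_by(+23°): θ ← 0° +23° = 23°
crank pin P = (r cos θ, r sin θ) = (20.251107, 8.596085)
h = r sin θ − e = 8.596085 − 7 = 1.596085
x = r cos θ + √(L² − h²) = 20.251107 + √(51076.0 − 2.5475) = 20.251107 + 225.994364 = 246.245471

246.2455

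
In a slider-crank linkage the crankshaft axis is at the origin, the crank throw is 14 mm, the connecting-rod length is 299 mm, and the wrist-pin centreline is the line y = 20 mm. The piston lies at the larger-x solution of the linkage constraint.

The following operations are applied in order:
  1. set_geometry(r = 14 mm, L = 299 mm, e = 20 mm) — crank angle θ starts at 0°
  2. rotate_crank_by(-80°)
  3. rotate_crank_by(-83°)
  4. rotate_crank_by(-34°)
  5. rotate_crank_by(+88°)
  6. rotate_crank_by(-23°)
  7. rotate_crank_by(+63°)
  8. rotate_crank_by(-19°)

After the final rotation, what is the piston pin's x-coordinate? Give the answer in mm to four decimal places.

297.5502

set_geometry: r = 14 mm, L = 299 mm, e = 20 mm; θ ← 0°
rotate_crank_by(-80°): θ ← 0° -80° = -80°
rotate_crank_by(-83°): θ ← -80° -83° = -163°
rotate_crank_by(-34°): θ ← -163° -34° = -197°
rotate_crank_by(+88°): θ ← -197° +88° = -109°
rotate_crank_by(-23°): θ ← -109° -23° = -132°
rotate_crank_by(+63°): θ ← -132° +63° = -69°
rotate_crank_by(-19°): θ ← -69° -19° = -88°
crank pin P = (r cos θ, r sin θ) = (0.488593, -13.991472)
h = r sin θ − e = -13.991472 − 20 = -33.991472
x = r cos θ + √(L² − h²) = 0.488593 + √(89401.0 − 1155.4201) = 0.488593 + 297.061576 = 297.550169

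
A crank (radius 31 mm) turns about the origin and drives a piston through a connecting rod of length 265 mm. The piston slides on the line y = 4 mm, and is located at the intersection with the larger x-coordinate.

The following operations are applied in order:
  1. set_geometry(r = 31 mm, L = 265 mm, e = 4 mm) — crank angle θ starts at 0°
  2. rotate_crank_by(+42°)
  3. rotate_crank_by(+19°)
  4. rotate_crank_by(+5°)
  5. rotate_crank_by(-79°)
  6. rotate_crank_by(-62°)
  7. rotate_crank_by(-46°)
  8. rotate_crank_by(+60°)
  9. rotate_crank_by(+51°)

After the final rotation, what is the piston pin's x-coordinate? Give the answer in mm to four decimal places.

set_geometry: r = 31 mm, L = 265 mm, e = 4 mm; θ ← 0°
rotate_crank_by(+42°): θ ← 0° +42° = 42°
rotate_crank_by(+19°): θ ← 42° +19° = 61°
rotate_crank_by(+5°): θ ← 61° +5° = 66°
rotate_crank_by(-79°): θ ← 66° -79° = -13°
rotate_crank_by(-62°): θ ← -13° -62° = -75°
rotate_crank_by(-46°): θ ← -75° -46° = -121°
rotate_crank_by(+60°): θ ← -121° +60° = -61°
rotate_crank_by(+51°): θ ← -61° +51° = -10°
crank pin P = (r cos θ, r sin θ) = (30.529040, -5.383094)
h = r sin θ − e = -5.383094 − 4 = -9.383094
x = r cos θ + √(L² − h²) = 30.529040 + √(70225.0 − 88.0424) = 30.529040 + 264.833830 = 295.362870

295.3629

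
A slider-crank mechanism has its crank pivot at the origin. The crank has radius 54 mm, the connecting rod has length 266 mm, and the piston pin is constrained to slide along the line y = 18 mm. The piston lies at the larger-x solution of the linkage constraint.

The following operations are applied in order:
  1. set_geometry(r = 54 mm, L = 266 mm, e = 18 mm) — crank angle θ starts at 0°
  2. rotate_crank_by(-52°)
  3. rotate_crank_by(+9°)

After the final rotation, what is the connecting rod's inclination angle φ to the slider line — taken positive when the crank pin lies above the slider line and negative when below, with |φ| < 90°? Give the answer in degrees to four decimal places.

set_geometry: r = 54 mm, L = 266 mm, e = 18 mm; θ ← 0°
rotate_crank_by(-52°): θ ← 0° -52° = -52°
rotate_crank_by(+9°): θ ← -52° +9° = -43°
crank pin P = (r cos θ, r sin θ) = (39.493100, -36.827911)
h = r sin θ − e = -36.827911 − 18 = -54.827911
sin φ = h / L = -54.827911 / 266 = -0.20611997
φ = arcsin(-0.20611997) = -11.895069°

-11.8951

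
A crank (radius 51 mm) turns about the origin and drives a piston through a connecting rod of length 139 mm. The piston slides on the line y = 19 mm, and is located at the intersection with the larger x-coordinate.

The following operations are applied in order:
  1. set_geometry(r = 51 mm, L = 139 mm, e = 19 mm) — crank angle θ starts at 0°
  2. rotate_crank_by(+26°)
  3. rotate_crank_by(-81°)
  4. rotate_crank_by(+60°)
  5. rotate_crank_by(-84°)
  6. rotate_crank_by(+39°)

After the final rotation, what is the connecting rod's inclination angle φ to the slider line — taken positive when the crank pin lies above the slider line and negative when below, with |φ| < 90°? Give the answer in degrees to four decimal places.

-21.8720

set_geometry: r = 51 mm, L = 139 mm, e = 19 mm; θ ← 0°
rotate_crank_by(+26°): θ ← 0° +26° = 26°
rotate_crank_by(-81°): θ ← 26° -81° = -55°
rotate_crank_by(+60°): θ ← -55° +60° = 5°
rotate_crank_by(-84°): θ ← 5° -84° = -79°
rotate_crank_by(+39°): θ ← -79° +39° = -40°
crank pin P = (r cos θ, r sin θ) = (39.068267, -32.782168)
h = r sin θ − e = -32.782168 − 19 = -51.782168
sin φ = h / L = -51.782168 / 139 = -0.37253358
φ = arcsin(-0.37253358) = -21.871955°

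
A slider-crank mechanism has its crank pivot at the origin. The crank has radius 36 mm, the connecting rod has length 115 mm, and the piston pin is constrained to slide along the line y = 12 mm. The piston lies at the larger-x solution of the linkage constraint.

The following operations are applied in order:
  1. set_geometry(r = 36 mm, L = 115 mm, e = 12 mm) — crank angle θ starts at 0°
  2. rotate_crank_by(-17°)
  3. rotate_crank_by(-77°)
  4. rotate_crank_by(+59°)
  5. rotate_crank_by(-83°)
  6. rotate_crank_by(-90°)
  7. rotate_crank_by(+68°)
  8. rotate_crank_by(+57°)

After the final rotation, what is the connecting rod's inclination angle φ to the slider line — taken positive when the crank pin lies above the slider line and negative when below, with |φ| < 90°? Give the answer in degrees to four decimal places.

set_geometry: r = 36 mm, L = 115 mm, e = 12 mm; θ ← 0°
rotate_crank_by(-17°): θ ← 0° -17° = -17°
rotate_crank_by(-77°): θ ← -17° -77° = -94°
rotate_crank_by(+59°): θ ← -94° +59° = -35°
rotate_crank_by(-83°): θ ← -35° -83° = -118°
rotate_crank_by(-90°): θ ← -118° -90° = -208°
rotate_crank_by(+68°): θ ← -208° +68° = -140°
rotate_crank_by(+57°): θ ← -140° +57° = -83°
crank pin P = (r cos θ, r sin θ) = (4.387296, -35.731661)
h = r sin θ − e = -35.731661 − 12 = -47.731661
sin φ = h / L = -47.731661 / 115 = -0.41505793
φ = arcsin(-0.41505793) = -24.522964°

-24.5230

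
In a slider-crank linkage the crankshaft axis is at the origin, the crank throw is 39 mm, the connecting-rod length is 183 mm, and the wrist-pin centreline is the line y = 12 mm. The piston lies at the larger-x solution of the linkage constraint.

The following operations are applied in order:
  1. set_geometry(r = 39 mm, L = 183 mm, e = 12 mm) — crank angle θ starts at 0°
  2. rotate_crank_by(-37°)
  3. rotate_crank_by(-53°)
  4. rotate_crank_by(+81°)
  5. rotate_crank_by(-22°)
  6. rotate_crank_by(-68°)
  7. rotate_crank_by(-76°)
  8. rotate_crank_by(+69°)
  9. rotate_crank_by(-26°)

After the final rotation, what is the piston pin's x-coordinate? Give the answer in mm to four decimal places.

set_geometry: r = 39 mm, L = 183 mm, e = 12 mm; θ ← 0°
rotate_crank_by(-37°): θ ← 0° -37° = -37°
rotate_crank_by(-53°): θ ← -37° -53° = -90°
rotate_crank_by(+81°): θ ← -90° +81° = -9°
rotate_crank_by(-22°): θ ← -9° -22° = -31°
rotate_crank_by(-68°): θ ← -31° -68° = -99°
rotate_crank_by(-76°): θ ← -99° -76° = -175°
rotate_crank_by(+69°): θ ← -175° +69° = -106°
rotate_crank_by(-26°): θ ← -106° -26° = -132°
crank pin P = (r cos θ, r sin θ) = (-26.096094, -28.982648)
h = r sin θ − e = -28.982648 − 12 = -40.982648
x = r cos θ + √(L² − h²) = -26.096094 + √(33489.0 − 1679.5775) = -26.096094 + 178.351963 = 152.255869

152.2559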